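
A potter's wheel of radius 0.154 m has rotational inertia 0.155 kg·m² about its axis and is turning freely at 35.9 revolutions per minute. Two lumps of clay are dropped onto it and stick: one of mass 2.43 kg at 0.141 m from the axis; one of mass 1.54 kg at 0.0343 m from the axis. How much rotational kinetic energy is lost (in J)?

No external torque acts about the axis; L_before = L_after.
Added inertia Σmr² = (2.43)(0.141)² + (1.54)(0.0343)² = 0.05012 kg·m²; I_f = 0.1550 + 0.05012 = 0.2051 kg·m².
ω_f = I_p ω_i / I_f = (0.1550)(35.9) / 0.2051 = 27.13 rpm.
KE_i = ½(0.1550)(3.759 rad/s)² = 1.095 J; KE_f = ½(0.2051)(2.841)² = 0.8277 J.

energy lost ≈ 0.268 J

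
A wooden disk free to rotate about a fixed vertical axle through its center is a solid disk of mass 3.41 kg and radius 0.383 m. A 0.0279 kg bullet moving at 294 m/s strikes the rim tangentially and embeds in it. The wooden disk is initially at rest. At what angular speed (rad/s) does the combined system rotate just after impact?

About the axle the impulsive forces during the collision are internal, so angular momentum about that axis is conserved.
I_p = ½(3.41)(0.383)² = 0.2501 kg·m². Taking the sense of the bullet's angular momentum as positive, L_{bullet} = m v R = (0.0279)(294)(0.383) = 3.142 kg·m²/s.
L_i = 0 + 3.142 = 3.142 kg·m²/s.
After sticking, I_f = I_p + m R² = 0.2501 + (0.0279)(0.383)² = 0.2542 kg·m².
ω_f = L_i / I_f = 3.142 / 0.2542 = 12.36 rad/s.

|ω_f| ≈ 12.4 rad/s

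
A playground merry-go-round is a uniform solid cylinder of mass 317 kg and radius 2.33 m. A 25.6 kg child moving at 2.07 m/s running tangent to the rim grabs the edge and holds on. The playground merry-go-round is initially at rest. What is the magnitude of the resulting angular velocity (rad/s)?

|ω_f| ≈ 0.124 rad/s

The axle reaction passes through the axle and exerts no torque about it; angular momentum about the axle is conserved through the impact.
I_p = ½(317)(2.33)² = 860.5 kg·m². Taking the sense of the child's angular momentum as positive, L_{child} = m v R = (25.6)(2.07)(2.33) = 123.5 kg·m²/s.
L_i = 0 + 123.5 = 123.5 kg·m²/s.
After sticking, I_f = I_p + m R² = 860.5 + (25.6)(2.33)² = 999.5 kg·m².
ω_f = L_i / I_f = 123.5 / 999.5 = 0.1235 rad/s.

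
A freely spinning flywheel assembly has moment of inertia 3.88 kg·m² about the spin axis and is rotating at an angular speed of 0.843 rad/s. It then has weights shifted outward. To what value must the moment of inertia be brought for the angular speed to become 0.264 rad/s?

I₂ ≈ 12.4 kg·m²

With no external torque about the axis, L is conserved: I₁ω₁ = I₂ω₂.
I₂ = I₁ω₁ / ω₂ = (3.88)(0.843) / (0.264) = 12.39 kg·m².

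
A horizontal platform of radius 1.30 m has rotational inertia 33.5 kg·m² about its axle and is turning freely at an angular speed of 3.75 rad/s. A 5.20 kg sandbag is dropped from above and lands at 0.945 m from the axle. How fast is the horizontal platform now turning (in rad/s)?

No external torque acts about the axle; L_before = L_after.
Added inertia Σmr² = (5.20)(0.945)² = 4.644 kg·m²; I_f = 33.50 + 4.644 = 38.14 kg·m².
ω_f = I_p ω_i / I_f = (33.50)(3.75) / 38.14 = 3.293 rad/s.

ω_f ≈ 3.29 rad/s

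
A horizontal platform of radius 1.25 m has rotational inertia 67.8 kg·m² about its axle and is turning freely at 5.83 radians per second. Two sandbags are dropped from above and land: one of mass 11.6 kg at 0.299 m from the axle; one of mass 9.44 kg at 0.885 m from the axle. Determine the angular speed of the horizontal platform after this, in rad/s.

No external torque acts about the axle; L_before = L_after.
Added inertia Σmr² = (11.6)(0.299)² + (9.44)(0.885)² = 8.431 kg·m²; I_f = 67.80 + 8.431 = 76.23 kg·m².
ω_f = I_p ω_i / I_f = (67.80)(5.83) / 76.23 = 5.185 rad/s.

ω_f ≈ 5.19 rad/s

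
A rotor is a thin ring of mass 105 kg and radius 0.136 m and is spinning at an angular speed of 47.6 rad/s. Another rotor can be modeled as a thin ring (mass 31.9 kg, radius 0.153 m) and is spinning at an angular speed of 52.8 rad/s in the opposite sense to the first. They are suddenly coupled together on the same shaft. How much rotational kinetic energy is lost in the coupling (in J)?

No external torque acts about the common axis, so total angular momentum is conserved.
Moments of inertia: I_A = (105)(0.136)² = 1.942 kg·m²; I_B = (31.9)(0.153)² = 0.7467 kg·m².
Taking A's sense as positive: L = (1.942)(47.6) − (0.7467)(52.8) = 53.01 kg·m²·rad/s.
Combined I = 1.942 + 0.7467 = 2.689 kg·m².
ω_f = L / I = 53.01 / 2.689 = 19.72 rad/s.
KE_i = ½ΣIω² = 3241 J; KE_f = ½(2.689)(19.72)² = 522.6 J.

ΔKE lost ≈ 2720 J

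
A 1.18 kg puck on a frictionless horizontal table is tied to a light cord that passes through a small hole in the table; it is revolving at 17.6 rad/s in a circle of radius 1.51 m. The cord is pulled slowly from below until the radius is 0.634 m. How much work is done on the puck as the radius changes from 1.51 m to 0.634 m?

W ≈ 1950 J

The constraining force is radial, so m r² ω about the center is conserved.
ω₂ = ω₁ (r₁/r₂)² = (17.6)(1.51/0.634)² = 99.84 rad/s.
W = ΔKE = ½m(v₂² − v₁²) = 1947 J.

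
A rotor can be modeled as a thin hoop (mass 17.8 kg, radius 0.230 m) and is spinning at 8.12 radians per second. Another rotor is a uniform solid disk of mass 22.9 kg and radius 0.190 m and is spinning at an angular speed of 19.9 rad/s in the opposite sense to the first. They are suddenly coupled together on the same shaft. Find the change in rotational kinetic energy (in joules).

ΔKE ≈ -113 J

No external torque acts about the common axis, so total angular momentum is conserved.
Moments of inertia: I_A = (17.8)(0.230)² = 0.9416 kg·m²; I_B = ½(22.9)(0.190)² = 0.4133 kg·m².
Taking A's sense as positive: L = (0.9416)(8.12) − (0.4133)(19.9) = -0.5796 kg·m²·rad/s.
Combined I = 0.9416 + 0.4133 = 1.355 kg·m².
ω_f = L / I = -0.5796 / 1.355 = -0.4278 rad/s.
KE_i = ½ΣIω² = 112.9 J; KE_f = ½(1.355)(0.4278)² = 0.1240 J.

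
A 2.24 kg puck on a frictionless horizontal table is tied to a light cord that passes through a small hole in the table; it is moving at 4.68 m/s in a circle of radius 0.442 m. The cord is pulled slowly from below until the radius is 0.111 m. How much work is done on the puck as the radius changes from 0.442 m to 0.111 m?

W ≈ 364 J

The only horizontal force on the mass is along the cord (radial), so it exerts no torque about the hole and angular momentum m v r is conserved.
v₂ = v₁ r₁ / r₂ = (4.68)(0.442) / (0.111) = 18.64 m/s.
W = ΔKE = ½m(v₂² − v₁²) = 364.4 J.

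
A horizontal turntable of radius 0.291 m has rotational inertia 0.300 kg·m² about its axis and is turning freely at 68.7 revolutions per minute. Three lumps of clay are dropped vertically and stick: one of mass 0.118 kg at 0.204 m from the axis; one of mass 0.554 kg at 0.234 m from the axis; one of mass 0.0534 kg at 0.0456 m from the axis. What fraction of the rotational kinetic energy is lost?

The added mass arrives with no angular momentum about the axis, and any external torque about the axis is negligible, so the system's angular momentum is conserved.
Added inertia Σmr² = (0.118)(0.204)² + (0.554)(0.234)² + (0.0534)(0.0456)² = 0.03536 kg·m²; I_f = 0.3000 + 0.03536 = 0.3354 kg·m².
ω_f = I_p ω_i / I_f = (0.3000)(68.7) / 0.3354 = 61.46 rpm.
KE_i = ½(0.3000)(7.194 rad/s)² = 7.764 J; KE_f = ½(0.3354)(6.436)² = 6.945 J.
Fraction lost = 0.1054.

fraction ≈ 0.105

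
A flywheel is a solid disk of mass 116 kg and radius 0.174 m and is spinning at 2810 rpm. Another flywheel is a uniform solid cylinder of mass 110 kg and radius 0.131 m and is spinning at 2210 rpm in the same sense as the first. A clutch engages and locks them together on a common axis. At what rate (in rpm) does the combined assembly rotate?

The coupling torques are internal; angular momentum about the shared axis is conserved.
Moments of inertia: I_A = ½(116)(0.174)² = 1.756 kg·m²; I_B = ½(110)(0.131)² = 0.9439 kg·m².
Taking A's sense as positive: L = (1.756)(2810) + (0.9439)(2210) = 7020 kg·m²·rpm.
Combined I = 1.756 + 0.9439 = 2.700 kg·m².
ω_f = L / I = 7020 / 2.700 = 2600 rpm.

|ω_f| ≈ 2600 rpm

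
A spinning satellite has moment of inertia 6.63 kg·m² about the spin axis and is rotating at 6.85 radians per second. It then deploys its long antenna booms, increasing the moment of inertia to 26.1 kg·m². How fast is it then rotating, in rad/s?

With no external torque about the axis, L is conserved: I₁ω₁ = I₂ω₂.
ω₂ = I₁ω₁ / I₂ = (6.630)(6.85 rad/s) / (26.10) = 1.740 rad/s.

ω₂ ≈ 1.74 rad/s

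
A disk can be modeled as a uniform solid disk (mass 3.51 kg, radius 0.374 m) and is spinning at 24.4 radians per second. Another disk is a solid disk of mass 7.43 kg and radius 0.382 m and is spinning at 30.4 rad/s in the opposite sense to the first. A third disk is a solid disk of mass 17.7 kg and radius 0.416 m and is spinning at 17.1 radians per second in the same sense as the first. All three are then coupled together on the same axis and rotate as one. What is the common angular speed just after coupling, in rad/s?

|ω_f| ≈ 6.77 rad/s

The coupling torques are internal; angular momentum about the shared axis is conserved.
Moments of inertia: I_A = ½(3.51)(0.374)² = 0.2455 kg·m²; I_B = ½(7.43)(0.382)² = 0.5421 kg·m²; I_C = ½(17.7)(0.416)² = 1.532 kg·m².
Taking A's sense as positive: L = (0.2455)(24.4) − (0.5421)(30.4) + (1.532)(17.1) = 15.70 kg·m²·rad/s.
Combined I = 0.2455 + 0.5421 + 1.532 = 2.319 kg·m².
ω_f = L / I = 15.70 / 2.319 = 6.769 rad/s.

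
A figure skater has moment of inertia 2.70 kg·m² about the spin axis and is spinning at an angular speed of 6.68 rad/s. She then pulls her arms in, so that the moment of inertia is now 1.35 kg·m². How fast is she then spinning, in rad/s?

ω₂ ≈ 13.4 rad/s

With no external torque about the axis, L is conserved: I₁ω₁ = I₂ω₂.
ω₂ = I₁ω₁ / I₂ = (2.700)(6.68 rad/s) / (1.350) = 13.36 rad/s.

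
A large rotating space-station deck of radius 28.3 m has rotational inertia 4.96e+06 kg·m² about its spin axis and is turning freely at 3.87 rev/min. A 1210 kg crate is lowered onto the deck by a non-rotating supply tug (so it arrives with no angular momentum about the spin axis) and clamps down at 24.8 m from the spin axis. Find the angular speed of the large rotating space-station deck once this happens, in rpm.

The added mass arrives with no angular momentum about the spin axis, and any external torque about the spin axis is negligible, so the system's angular momentum is conserved.
Added inertia Σmr² = (1210)(24.8)² = 7.442e+05 kg·m²; I_f = 4.960e+06 + 7.442e+05 = 5.704e+06 kg·m².
ω_f = I_p ω_i / I_f = (4.960e+06)(3.87) / 5.704e+06 = 3.365 rpm.

ω_f ≈ 3.37 rpm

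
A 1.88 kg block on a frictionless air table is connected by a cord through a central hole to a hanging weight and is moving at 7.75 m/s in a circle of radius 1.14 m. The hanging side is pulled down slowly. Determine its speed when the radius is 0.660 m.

v₂ ≈ 13.4 m/s

The only horizontal force on the mass is along the cord (radial), so it exerts no torque about the hole and angular momentum m v r is conserved.
v₂ = v₁ r₁ / r₂ = (7.75)(1.14) / (0.660) = 13.39 m/s.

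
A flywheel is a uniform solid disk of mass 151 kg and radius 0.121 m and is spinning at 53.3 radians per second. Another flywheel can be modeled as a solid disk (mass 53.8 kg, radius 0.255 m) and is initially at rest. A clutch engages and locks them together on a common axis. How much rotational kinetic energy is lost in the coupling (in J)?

ΔKE lost ≈ 962 J

The coupling torques are internal; angular momentum about the shared axis is conserved.
Moments of inertia: I_A = ½(151)(0.121)² = 1.105 kg·m²; I_B = ½(53.8)(0.255)² = 1.749 kg·m².
Taking A's sense as positive: L = (1.105)(53.3) = 58.92 kg·m²·rad/s.
Combined I = 1.105 + 1.749 = 2.855 kg·m².
ω_f = L / I = 58.92 / 2.855 = 20.64 rad/s.
KE_i = ½ΣIω² = 1570 J; KE_f = ½(2.855)(20.64)² = 608.0 J.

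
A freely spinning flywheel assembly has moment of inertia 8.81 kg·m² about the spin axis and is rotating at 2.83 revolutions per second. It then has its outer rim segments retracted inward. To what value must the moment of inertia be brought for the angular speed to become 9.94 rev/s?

I₂ ≈ 2.51 kg·m²

Angular momentum about the spin axis is conserved since the torque about it is zero.
I₂ = I₁ω₁ / ω₂ = (8.81)(2.83) / (9.94) = 2.508 kg·m².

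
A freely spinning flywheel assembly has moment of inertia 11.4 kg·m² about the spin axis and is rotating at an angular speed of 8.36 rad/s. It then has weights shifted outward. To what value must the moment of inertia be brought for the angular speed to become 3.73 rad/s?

No external torque acts about the spin axis, so angular momentum is conserved.
I₂ = I₁ω₁ / ω₂ = (11.4)(8.36) / (3.73) = 25.55 kg·m².

I₂ ≈ 25.6 kg·m²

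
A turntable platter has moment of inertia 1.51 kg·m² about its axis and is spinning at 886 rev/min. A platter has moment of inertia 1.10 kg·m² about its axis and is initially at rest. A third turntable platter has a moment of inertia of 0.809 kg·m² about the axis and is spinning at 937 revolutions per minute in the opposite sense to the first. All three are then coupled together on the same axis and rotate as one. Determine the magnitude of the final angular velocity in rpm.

The coupling torques are internal; angular momentum about the shared axis is conserved.
Taking A's sense as positive: L = (1.510)(886) − (0.8090)(937) = 579.8 kg·m²·rpm.
Combined I = 1.510 + 1.100 + 0.8090 = 3.419 kg·m².
ω_f = L / I = 579.8 / 3.419 = 169.6 rpm.

|ω_f| ≈ 170 rpm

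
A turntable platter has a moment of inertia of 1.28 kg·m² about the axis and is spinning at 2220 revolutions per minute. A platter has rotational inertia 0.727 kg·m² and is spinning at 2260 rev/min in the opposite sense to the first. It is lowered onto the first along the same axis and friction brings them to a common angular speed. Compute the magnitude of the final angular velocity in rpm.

The coupling torques are internal; angular momentum about the shared axis is conserved.
Taking A's sense as positive: L = (1.280)(2220) − (0.7270)(2260) = 1199 kg·m²·rpm.
Combined I = 1.280 + 0.7270 = 2.007 kg·m².
ω_f = L / I = 1199 / 2.007 = 597.2 rpm.

|ω_f| ≈ 597 rpm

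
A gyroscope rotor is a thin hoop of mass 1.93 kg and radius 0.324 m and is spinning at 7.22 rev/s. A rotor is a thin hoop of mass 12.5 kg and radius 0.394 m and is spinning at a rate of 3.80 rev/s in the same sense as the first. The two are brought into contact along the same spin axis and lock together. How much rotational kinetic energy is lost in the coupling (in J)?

The coupling torques are internal; angular momentum about the shared axis is conserved.
Moments of inertia: I_A = (1.93)(0.324)² = 0.2026 kg·m²; I_B = (12.5)(0.394)² = 1.940 kg·m².
Taking A's sense as positive: L = (0.2026)(7.22) + (1.940)(3.80) = 8.837 kg·m²·rev/s.
Combined I = 0.2026 + 1.940 = 2.143 kg·m².
ω_f = L / I = 8.837 / 2.143 = 4.123 rev/s.
KE_i = ½ΣIω² = 761.6 J; KE_f = ½(2.143)(25.91)² = 719.2 J.

ΔKE lost ≈ 42.4 J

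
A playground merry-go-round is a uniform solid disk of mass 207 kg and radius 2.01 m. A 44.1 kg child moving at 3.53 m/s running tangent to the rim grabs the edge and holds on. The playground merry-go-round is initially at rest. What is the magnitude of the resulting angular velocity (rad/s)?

The axle reaction passes through the axle and exerts no torque about it; angular momentum about the axle is conserved through the impact.
I_p = ½(207)(2.01)² = 418.2 kg·m². Taking the sense of the child's angular momentum as positive, L_{child} = m v R = (44.1)(3.53)(2.01) = 312.9 kg·m²/s.
L_i = 0 + 312.9 = 312.9 kg·m²/s.
After sticking, I_f = I_p + m R² = 418.2 + (44.1)(2.01)² = 596.3 kg·m².
ω_f = L_i / I_f = 312.9 / 596.3 = 0.5247 rad/s.

|ω_f| ≈ 0.525 rad/s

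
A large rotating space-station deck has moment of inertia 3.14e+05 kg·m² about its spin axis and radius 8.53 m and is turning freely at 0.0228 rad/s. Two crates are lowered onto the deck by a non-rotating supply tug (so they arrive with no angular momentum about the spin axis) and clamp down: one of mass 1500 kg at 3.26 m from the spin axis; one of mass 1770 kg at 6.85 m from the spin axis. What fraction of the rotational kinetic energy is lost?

fraction ≈ 0.240

No external torque acts about the spin axis; L_before = L_after.
Added inertia Σmr² = (1500)(3.26)² + (1770)(6.85)² = 98990 kg·m²; I_f = 3.140e+05 + 98990 = 4.130e+05 kg·m².
ω_f = I_p ω_i / I_f = (3.140e+05)(0.0228) / 4.130e+05 = 0.01733 rad/s.
KE_i = ½(3.140e+05)(0.02280 rad/s)² = 81.61 J; KE_f = ½(4.130e+05)(0.01733)² = 62.05 J.
Fraction lost = 0.2397.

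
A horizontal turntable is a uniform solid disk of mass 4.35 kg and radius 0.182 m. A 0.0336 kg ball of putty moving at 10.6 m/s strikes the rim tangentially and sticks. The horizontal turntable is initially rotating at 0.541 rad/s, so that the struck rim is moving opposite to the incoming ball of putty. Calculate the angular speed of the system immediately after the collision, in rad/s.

|ω_f| ≈ 0.353 rad/s

About the axle the impulsive forces during the collision are internal, so angular momentum about that axis is conserved.
I_p = ½(4.35)(0.182)² = 0.07204 kg·m². Taking the sense of the ball of putty's angular momentum as positive, L_{ball} = m v R = (0.0336)(10.6)(0.182) = 0.06482 kg·m²/s.
L_i = −I_p ω_p + m v R = −(0.07204)(0.541) + 0.06482 = 0.02584 kg·m²/s.
After sticking, I_f = I_p + m R² = 0.07204 + (0.0336)(0.182)² = 0.07316 kg·m².
ω_f = L_i / I_f = 0.02584 / 0.07316 = 0.3533 rad/s.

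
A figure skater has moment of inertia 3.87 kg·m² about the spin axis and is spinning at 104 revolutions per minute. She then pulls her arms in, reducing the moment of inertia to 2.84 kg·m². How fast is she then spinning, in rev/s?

Angular momentum about the spin axis is conserved since the torque about it is zero.
ω₂ = I₁ω₁ / I₂ = (3.870)(104 rpm) / (2.840) = 141.7 rpm = 2.362 rev/s.

ω₂ ≈ 2.36 rev/s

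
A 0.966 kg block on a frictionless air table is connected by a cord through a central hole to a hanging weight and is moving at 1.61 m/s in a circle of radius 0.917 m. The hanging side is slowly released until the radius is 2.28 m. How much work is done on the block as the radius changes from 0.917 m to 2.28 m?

Central (radial) force ⇒ zero torque about the center ⇒ m v r is constant.
v₂ = v₁ r₁ / r₂ = (1.61)(0.917) / (2.28) = 0.6475 m/s.
W = ΔKE = ½m(v₂² − v₁²) = -1.049 J.

W ≈ -1.05 J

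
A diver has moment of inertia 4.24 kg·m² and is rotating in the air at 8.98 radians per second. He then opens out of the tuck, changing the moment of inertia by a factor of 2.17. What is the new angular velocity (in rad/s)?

Angular momentum about the spin axis is conserved since the torque about it is zero.
I₂ = 2.17 × 4.24 = 9.201 kg·m².
ω₂ = I₁ω₁ / I₂ = (4.240)(8.98 rad/s) / (9.201) = 4.138 rad/s.

ω₂ ≈ 4.14 rad/s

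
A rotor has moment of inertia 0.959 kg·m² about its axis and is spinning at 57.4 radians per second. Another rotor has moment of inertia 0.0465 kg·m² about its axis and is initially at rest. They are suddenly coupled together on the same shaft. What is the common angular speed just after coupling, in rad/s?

|ω_f| ≈ 54.7 rad/s

The coupling torques are internal; angular momentum about the shared axis is conserved.
Taking A's sense as positive: L = (0.9590)(57.4) = 55.05 kg·m²·rad/s.
Combined I = 0.9590 + 0.04650 = 1.006 kg·m².
ω_f = L / I = 55.05 / 1.006 = 54.75 rad/s.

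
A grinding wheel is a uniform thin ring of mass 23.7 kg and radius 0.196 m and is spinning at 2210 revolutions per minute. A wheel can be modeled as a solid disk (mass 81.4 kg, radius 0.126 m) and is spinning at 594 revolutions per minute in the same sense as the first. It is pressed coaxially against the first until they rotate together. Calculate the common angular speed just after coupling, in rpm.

|ω_f| ≈ 1540 rpm

The coupling torques are internal; angular momentum about the shared axis is conserved.
Moments of inertia: I_A = (23.7)(0.196)² = 0.9105 kg·m²; I_B = ½(81.4)(0.126)² = 0.6462 kg·m².
Taking A's sense as positive: L = (0.9105)(2210) + (0.6462)(594) = 2396 kg·m²·rpm.
Combined I = 0.9105 + 0.6462 = 1.557 kg·m².
ω_f = L / I = 2396 / 1.557 = 1539 rpm.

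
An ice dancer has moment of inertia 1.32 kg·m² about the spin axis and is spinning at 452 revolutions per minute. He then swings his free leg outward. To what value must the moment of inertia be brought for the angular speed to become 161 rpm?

Angular momentum about the spin axis is conserved since the torque about it is zero.
I₂ = I₁ω₁ / ω₂ = (1.32)(452) / (161) = 3.706 kg·m².

I₂ ≈ 3.71 kg·m²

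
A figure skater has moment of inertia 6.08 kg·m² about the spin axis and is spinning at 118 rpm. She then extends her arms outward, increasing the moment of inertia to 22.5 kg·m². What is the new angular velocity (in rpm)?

Angular momentum about the spin axis is conserved since the torque about it is zero.
ω₂ = I₁ω₁ / I₂ = (6.080)(118 rpm) / (22.50) = 31.89 rpm.

ω₂ ≈ 31.9 rpm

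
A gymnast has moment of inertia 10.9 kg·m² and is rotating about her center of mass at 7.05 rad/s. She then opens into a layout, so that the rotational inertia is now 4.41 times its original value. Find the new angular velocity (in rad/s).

With no external torque about the axis, L is conserved: I₁ω₁ = I₂ω₂.
I₂ = 4.41 × 10.9 = 48.07 kg·m².
ω₂ = I₁ω₁ / I₂ = (10.90)(7.05 rad/s) / (48.07) = 1.599 rad/s.

ω₂ ≈ 1.60 rad/s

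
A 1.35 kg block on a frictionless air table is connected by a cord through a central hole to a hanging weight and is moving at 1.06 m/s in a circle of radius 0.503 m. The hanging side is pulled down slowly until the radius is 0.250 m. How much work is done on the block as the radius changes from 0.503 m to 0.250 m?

Central (radial) force ⇒ zero torque about the center ⇒ m v r is constant.
v₂ = v₁ r₁ / r₂ = (1.06)(0.503) / (0.250) = 2.133 m/s.
W = ΔKE = ½m(v₂² − v₁²) = 2.312 J.

W ≈ 2.31 J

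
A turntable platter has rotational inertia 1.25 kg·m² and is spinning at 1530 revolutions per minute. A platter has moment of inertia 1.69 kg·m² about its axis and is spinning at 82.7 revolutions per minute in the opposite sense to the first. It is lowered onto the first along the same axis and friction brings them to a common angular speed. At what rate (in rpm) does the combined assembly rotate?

No external torque acts about the common axis, so total angular momentum is conserved.
Taking A's sense as positive: L = (1.250)(1530) − (1.690)(82.7) = 1773 kg·m²·rpm.
Combined I = 1.250 + 1.690 = 2.940 kg·m².
ω_f = L / I = 1773 / 2.940 = 603.0 rpm.

|ω_f| ≈ 603 rpm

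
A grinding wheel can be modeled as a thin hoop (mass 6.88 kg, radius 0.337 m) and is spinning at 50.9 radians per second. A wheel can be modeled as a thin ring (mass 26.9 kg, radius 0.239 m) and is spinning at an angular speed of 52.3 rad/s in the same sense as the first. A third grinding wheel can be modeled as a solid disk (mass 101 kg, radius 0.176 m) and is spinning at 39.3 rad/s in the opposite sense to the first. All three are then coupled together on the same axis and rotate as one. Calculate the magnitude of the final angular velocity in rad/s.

No external torque acts about the common axis, so total angular momentum is conserved.
Moments of inertia: I_A = (6.88)(0.337)² = 0.7814 kg·m²; I_B = (26.9)(0.239)² = 1.537 kg·m²; I_C = ½(101)(0.176)² = 1.564 kg·m².
Taking A's sense as positive: L = (0.7814)(50.9) + (1.537)(52.3) − (1.564)(39.3) = 58.66 kg·m²·rad/s.
Combined I = 0.7814 + 1.537 + 1.564 = 3.882 kg·m².
ω_f = L / I = 58.66 / 3.882 = 15.11 rad/s.

|ω_f| ≈ 15.1 rad/s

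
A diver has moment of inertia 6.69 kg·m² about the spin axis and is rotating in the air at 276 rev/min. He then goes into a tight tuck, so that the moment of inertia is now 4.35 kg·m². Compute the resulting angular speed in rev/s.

No external torque acts about the spin axis, so angular momentum is conserved.
ω₂ = I₁ω₁ / I₂ = (6.690)(276 rpm) / (4.350) = 424.5 rpm = 7.074 rev/s.

ω₂ ≈ 7.07 rev/s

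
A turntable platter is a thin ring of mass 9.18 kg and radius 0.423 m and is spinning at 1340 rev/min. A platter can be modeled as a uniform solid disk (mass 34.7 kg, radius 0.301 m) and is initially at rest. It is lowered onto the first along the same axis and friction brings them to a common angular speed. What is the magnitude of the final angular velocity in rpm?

No external torque acts about the common axis, so total angular momentum is conserved.
Moments of inertia: I_A = (9.18)(0.423)² = 1.643 kg·m²; I_B = ½(34.7)(0.301)² = 1.572 kg·m².
Taking A's sense as positive: L = (1.643)(1340) = 2201 kg·m²·rpm.
Combined I = 1.643 + 1.572 = 3.214 kg·m².
ω_f = L / I = 2201 / 3.214 = 684.7 rpm.

|ω_f| ≈ 685 rpm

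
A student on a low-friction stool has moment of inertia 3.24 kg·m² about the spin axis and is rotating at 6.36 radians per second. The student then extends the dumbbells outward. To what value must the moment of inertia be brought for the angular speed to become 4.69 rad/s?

I₂ ≈ 4.39 kg·m²

No external torque acts about the spin axis, so angular momentum is conserved.
I₂ = I₁ω₁ / ω₂ = (3.24)(6.36) / (4.69) = 4.394 kg·m².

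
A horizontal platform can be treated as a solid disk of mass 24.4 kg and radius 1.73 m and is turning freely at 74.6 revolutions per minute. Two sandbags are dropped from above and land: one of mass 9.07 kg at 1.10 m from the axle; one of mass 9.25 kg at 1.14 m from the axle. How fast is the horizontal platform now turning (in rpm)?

ω_f ≈ 45.8 rpm

The added mass arrives with no angular momentum about the axle, and any external torque about the axle is negligible, so the system's angular momentum is conserved.
I_p = ½(24.4)(1.73)² = 36.51 kg·m².
Added inertia Σmr² = (9.07)(1.10)² + (9.25)(1.14)² = 23.00 kg·m²; I_f = 36.51 + 23.00 = 59.51 kg·m².
ω_f = I_p ω_i / I_f = (36.51)(74.6) / 59.51 = 45.77 rpm.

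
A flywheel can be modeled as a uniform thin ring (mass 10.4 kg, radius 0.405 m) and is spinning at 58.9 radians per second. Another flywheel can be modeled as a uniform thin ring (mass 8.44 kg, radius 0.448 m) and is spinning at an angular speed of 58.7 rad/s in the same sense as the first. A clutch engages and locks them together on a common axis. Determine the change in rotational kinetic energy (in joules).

ΔKE ≈ -0.0170 J

The coupling torques are internal; angular momentum about the shared axis is conserved.
Moments of inertia: I_A = (10.4)(0.405)² = 1.706 kg·m²; I_B = (8.44)(0.448)² = 1.694 kg·m².
Taking A's sense as positive: L = (1.706)(58.9) + (1.694)(58.7) = 199.9 kg·m²·rad/s.
Combined I = 1.706 + 1.694 = 3.400 kg·m².
ω_f = L / I = 199.9 / 3.400 = 58.80 rad/s.
KE_i = ½ΣIω² = 5877 J; KE_f = ½(3.400)(58.80)² = 5877 J.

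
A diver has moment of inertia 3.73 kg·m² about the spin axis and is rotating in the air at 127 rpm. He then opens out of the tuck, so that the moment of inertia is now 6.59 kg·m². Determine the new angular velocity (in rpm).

ω₂ ≈ 71.9 rpm

No external torque acts about the spin axis, so angular momentum is conserved.
ω₂ = I₁ω₁ / I₂ = (3.730)(127 rpm) / (6.590) = 71.88 rpm.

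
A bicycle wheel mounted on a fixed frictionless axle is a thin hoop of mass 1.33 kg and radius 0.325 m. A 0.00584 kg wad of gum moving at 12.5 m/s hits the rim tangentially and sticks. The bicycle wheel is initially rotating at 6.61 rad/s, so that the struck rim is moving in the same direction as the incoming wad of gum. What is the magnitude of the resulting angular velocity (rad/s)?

The axle reaction passes through the axle and exerts no torque about it; angular momentum about the axle is conserved through the impact.
I_p = (1.33)(0.325)² = 0.1405 kg·m². Taking the sense of the wad of gum's angular momentum as positive, L_{wad} = m v R = (0.00584)(12.5)(0.325) = 0.02372 kg·m²/s.
L_i = +I_p ω_p + m v R = +(0.1405)(6.61) + 0.02372 = 0.9523 kg·m²/s.
After sticking, I_f = I_p + m R² = 0.1405 + (0.00584)(0.325)² = 0.1411 kg·m².
ω_f = L_i / I_f = 0.9523 / 0.1411 = 6.749 rad/s.

|ω_f| ≈ 6.75 rad/s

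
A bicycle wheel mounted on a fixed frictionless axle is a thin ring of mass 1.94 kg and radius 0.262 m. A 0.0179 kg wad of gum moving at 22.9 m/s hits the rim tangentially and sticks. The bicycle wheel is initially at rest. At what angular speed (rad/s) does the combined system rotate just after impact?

|ω_f| ≈ 0.799 rad/s

The axle reaction passes through the axle and exerts no torque about it; angular momentum about the axle is conserved through the impact.
I_p = (1.94)(0.262)² = 0.1332 kg·m². Taking the sense of the wad of gum's angular momentum as positive, L_{wad} = m v R = (0.0179)(22.9)(0.262) = 0.1074 kg·m²/s.
L_i = 0 + 0.1074 = 0.1074 kg·m²/s.
After sticking, I_f = I_p + m R² = 0.1332 + (0.0179)(0.262)² = 0.1344 kg·m².
ω_f = L_i / I_f = 0.1074 / 0.1344 = 0.7991 rad/s.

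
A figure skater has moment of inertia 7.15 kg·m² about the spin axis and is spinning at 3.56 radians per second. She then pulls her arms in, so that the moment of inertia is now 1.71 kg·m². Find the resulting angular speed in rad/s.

No external torque acts about the spin axis, so angular momentum is conserved.
ω₂ = I₁ω₁ / I₂ = (7.150)(3.56 rad/s) / (1.710) = 14.89 rad/s.

ω₂ ≈ 14.9 rad/s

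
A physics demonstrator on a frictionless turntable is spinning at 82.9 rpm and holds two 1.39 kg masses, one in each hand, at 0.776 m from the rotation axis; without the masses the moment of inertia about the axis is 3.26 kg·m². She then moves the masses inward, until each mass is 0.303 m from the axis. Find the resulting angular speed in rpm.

With no external torque about the axis, L is conserved: I₁ω₁ = I₂ω₂.
I₁ = 3.26 + 2(1.39)(0.776)² = 4.934 kg·m²; I₂ = 3.26 + 2(1.39)(0.303)² = 3.515 kg·m².
ω₂ = I₁ω₁ / I₂ = (4.934)(82.9 rpm) / (3.515) = 116.4 rpm.

ω₂ ≈ 116 rpm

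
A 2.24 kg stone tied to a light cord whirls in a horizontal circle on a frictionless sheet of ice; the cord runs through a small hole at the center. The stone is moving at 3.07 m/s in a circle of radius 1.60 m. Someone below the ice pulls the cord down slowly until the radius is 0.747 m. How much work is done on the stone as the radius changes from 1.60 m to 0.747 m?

W ≈ 37.9 J

The only horizontal force on the mass is along the cord (radial), so it exerts no torque about the hole and angular momentum m v r is conserved.
v₂ = v₁ r₁ / r₂ = (3.07)(1.60) / (0.747) = 6.576 m/s.
W = ΔKE = ½m(v₂² − v₁²) = 37.87 J.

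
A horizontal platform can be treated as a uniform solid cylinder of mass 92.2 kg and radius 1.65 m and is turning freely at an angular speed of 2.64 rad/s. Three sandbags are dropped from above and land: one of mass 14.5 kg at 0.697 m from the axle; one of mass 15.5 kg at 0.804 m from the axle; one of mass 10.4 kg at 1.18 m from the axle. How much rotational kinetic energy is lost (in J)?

The added mass arrives with no angular momentum about the axle, and any external torque about the axle is negligible, so the system's angular momentum is conserved.
I_p = ½(92.2)(1.65)² = 125.5 kg·m².
Added inertia Σmr² = (14.5)(0.697)² + (15.5)(0.804)² + (10.4)(1.18)² = 31.54 kg·m²; I_f = 125.5 + 31.54 = 157.1 kg·m².
ω_f = I_p ω_i / I_f = (125.5)(2.64) / 157.1 = 2.110 rad/s.
KE_i = ½(125.5)(2.640 rad/s)² = 437.4 J; KE_f = ½(157.1)(2.110)² = 349.5 J.

energy lost ≈ 87.8 J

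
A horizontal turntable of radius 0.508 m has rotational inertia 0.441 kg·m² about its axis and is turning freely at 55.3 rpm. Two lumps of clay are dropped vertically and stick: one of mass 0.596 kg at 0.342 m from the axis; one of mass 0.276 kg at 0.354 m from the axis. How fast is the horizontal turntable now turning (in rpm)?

ω_f ≈ 44.7 rpm

The added mass arrives with no angular momentum about the axis, and any external torque about the axis is negligible, so the system's angular momentum is conserved.
Added inertia Σmr² = (0.596)(0.342)² + (0.276)(0.354)² = 0.1043 kg·m²; I_f = 0.4410 + 0.1043 = 0.5453 kg·m².
ω_f = I_p ω_i / I_f = (0.4410)(55.3) / 0.5453 = 44.72 rpm.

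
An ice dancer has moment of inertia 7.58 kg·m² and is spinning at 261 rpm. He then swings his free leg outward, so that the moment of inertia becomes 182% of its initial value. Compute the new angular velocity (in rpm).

With no external torque about the axis, L is conserved: I₁ω₁ = I₂ω₂.
I₂ = 1.82 × 7.58 = 13.80 kg·m².
ω₂ = I₁ω₁ / I₂ = (7.580)(261 rpm) / (13.80) = 143.4 rpm.

ω₂ ≈ 143 rpm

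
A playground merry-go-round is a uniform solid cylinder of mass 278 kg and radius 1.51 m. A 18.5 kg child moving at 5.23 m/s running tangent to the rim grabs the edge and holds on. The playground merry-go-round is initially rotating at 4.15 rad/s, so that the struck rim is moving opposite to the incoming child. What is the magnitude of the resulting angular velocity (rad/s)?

|ω_f| ≈ 3.26 rad/s

The axle reaction passes through the axle and exerts no torque about it; angular momentum about the axle is conserved through the impact.
I_p = ½(278)(1.51)² = 316.9 kg·m². Taking the sense of the child's angular momentum as positive, L_{child} = m v R = (18.5)(5.23)(1.51) = 146.1 kg·m²/s.
L_i = −I_p ω_p + m v R = −(316.9)(4.15) + 146.1 = -1169 kg·m²/s.
After sticking, I_f = I_p + m R² = 316.9 + (18.5)(1.51)² = 359.1 kg·m².
ω_f = L_i / I_f = -1169 / 359.1 = -3.256 rad/s.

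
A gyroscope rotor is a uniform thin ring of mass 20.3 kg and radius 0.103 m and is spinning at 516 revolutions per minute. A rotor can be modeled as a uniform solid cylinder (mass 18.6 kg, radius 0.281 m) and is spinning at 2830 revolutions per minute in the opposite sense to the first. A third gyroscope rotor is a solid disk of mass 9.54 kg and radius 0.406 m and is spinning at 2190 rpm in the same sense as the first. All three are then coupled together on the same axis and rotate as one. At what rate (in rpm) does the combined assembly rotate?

No external torque acts about the common axis, so total angular momentum is conserved.
Moments of inertia: I_A = (20.3)(0.103)² = 0.2154 kg·m²; I_B = ½(18.6)(0.281)² = 0.7343 kg·m²; I_C = ½(9.54)(0.406)² = 0.7863 kg·m².
Taking A's sense as positive: L = (0.2154)(516) − (0.7343)(2830) + (0.7863)(2190) = -245.1 kg·m²·rpm.
Combined I = 0.2154 + 0.7343 + 0.7863 = 1.736 kg·m².
ω_f = L / I = -245.1 / 1.736 = -141.2 rpm.

|ω_f| ≈ 141 rpm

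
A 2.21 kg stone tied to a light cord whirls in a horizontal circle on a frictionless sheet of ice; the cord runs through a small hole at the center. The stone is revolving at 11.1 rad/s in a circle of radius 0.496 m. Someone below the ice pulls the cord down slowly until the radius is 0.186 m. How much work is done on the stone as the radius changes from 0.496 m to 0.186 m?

W ≈ 205 J

No torque about the axis ⇒ m r₁² ω₁ = m r₂² ω₂.
ω₂ = ω₁ (r₁/r₂)² = (11.1)(0.496/0.186)² = 78.93 rad/s.
W = ΔKE = ½m(v₂² − v₁²) = 204.7 J.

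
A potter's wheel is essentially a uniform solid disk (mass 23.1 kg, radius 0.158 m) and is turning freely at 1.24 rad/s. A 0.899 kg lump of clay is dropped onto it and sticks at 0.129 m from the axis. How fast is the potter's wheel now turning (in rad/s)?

ω_f ≈ 1.18 rad/s

The added mass arrives with no angular momentum about the axis, and any external torque about the axis is negligible, so the system's angular momentum is conserved.
I_p = ½(23.1)(0.158)² = 0.2883 kg·m².
Added inertia Σmr² = (0.899)(0.129)² = 0.01496 kg·m²; I_f = 0.2883 + 0.01496 = 0.3033 kg·m².
ω_f = I_p ω_i / I_f = (0.2883)(1.24) / 0.3033 = 1.179 rad/s.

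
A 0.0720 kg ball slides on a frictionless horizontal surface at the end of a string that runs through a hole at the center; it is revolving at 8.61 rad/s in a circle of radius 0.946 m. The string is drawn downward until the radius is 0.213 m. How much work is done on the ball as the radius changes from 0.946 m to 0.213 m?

W ≈ 44.7 J

The constraining force is radial, so m r² ω about the center is conserved.
ω₂ = ω₁ (r₁/r₂)² = (8.61)(0.946/0.213)² = 169.8 rad/s.
W = ΔKE = ½m(v₂² − v₁²) = 44.72 J.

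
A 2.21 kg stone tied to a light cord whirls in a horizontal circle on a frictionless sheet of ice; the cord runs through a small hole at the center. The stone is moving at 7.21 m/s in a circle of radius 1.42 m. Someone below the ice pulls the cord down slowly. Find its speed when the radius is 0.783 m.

v₂ ≈ 13.1 m/s

Central (radial) force ⇒ zero torque about the center ⇒ m v r is constant.
v₂ = v₁ r₁ / r₂ = (7.21)(1.42) / (0.783) = 13.08 m/s.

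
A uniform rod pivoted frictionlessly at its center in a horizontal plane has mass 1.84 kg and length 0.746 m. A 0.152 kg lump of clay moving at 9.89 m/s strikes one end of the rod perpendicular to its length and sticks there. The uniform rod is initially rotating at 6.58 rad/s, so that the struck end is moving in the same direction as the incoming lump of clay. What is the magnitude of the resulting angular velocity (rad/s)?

|ω_f| ≈ 10.5 rad/s

The axle reaction passes through the pivot and exerts no torque about it; angular momentum about the pivot is conserved through the impact.
I_p = (1/12)(1.84)(0.746)² = 0.08533 kg·m². Taking the sense of the lump of clay's angular momentum as positive, L_{lump} = m v R = (0.152)(9.89)(0.746/2) = 0.5607 kg·m²/s.
L_i = +I_p ω_p + m v R = +(0.08533)(6.58) + 0.5607 = 1.122 kg·m²/s.
After sticking, I_f = I_p + m R² = 0.08533 + (0.152)(0.746/2)² = 0.1065 kg·m².
ω_f = L_i / I_f = 1.122 / 0.1065 = 10.54 rad/s.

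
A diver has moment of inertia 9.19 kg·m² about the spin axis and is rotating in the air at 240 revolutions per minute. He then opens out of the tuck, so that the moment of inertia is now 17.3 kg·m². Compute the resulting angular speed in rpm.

ω₂ ≈ 127 rpm

No external torque acts about the spin axis, so angular momentum is conserved.
ω₂ = I₁ω₁ / I₂ = (9.190)(240 rpm) / (17.30) = 127.5 rpm.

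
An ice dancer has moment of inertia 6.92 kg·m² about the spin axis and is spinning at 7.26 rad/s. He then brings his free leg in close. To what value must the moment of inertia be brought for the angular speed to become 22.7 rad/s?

I₂ ≈ 2.21 kg·m²

No external torque acts about the spin axis, so angular momentum is conserved.
I₂ = I₁ω₁ / ω₂ = (6.92)(7.26) / (22.7) = 2.213 kg·m².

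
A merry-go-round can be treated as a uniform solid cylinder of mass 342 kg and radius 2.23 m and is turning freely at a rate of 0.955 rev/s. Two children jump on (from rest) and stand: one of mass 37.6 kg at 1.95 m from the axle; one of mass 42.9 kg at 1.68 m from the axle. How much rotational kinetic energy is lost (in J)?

energy lost ≈ 3630 J

No external torque acts about the axle; L_before = L_after.
I_p = ½(342)(2.23)² = 850.4 kg·m².
Added inertia Σmr² = (37.6)(1.95)² + (42.9)(1.68)² = 264.1 kg·m²; I_f = 850.4 + 264.1 = 1114 kg·m².
ω_f = I_p ω_i / I_f = (850.4)(0.955) / 1114 = 0.7287 rev/s.
KE_i = ½(850.4)(6.000 rad/s)² = 15310 J; KE_f = ½(1114)(4.579)² = 11680 J.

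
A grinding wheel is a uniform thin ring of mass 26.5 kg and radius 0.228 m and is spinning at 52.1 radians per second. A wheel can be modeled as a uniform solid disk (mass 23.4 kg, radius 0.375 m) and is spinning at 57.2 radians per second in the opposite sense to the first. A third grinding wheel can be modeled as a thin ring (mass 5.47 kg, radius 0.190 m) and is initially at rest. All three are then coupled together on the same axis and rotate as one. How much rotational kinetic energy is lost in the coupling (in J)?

ΔKE lost ≈ 4480 J

The coupling torques are internal; angular momentum about the shared axis is conserved.
Moments of inertia: I_A = (26.5)(0.228)² = 1.378 kg·m²; I_B = ½(23.4)(0.375)² = 1.645 kg·m²; I_C = (5.47)(0.190)² = 0.1975 kg·m².
Taking A's sense as positive: L = (1.378)(52.1) − (1.645)(57.2) = -22.34 kg·m²·rad/s.
Combined I = 1.378 + 1.645 + 0.1975 = 3.220 kg·m².
ω_f = L / I = -22.34 / 3.220 = -6.937 rad/s.
KE_i = ½ΣIω² = 4561 J; KE_f = ½(3.220)(6.937)² = 77.49 J.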